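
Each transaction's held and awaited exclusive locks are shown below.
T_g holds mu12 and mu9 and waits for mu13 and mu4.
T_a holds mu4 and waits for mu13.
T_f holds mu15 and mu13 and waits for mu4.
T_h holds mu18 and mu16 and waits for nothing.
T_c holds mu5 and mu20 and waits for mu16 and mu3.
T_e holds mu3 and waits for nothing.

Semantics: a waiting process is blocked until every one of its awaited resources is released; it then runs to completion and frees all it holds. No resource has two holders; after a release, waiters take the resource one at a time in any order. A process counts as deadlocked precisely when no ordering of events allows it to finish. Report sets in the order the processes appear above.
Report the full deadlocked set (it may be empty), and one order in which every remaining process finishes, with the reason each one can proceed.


Deadlocked: T_g, T_a and T_f.
Key observation: along T_a -> T_f -> T_a, each member waits on what the next one holds — a deadlock; T_g waits into the deadlock from upstream.
One completion order for the rest: T_h, T_e, T_c.
Walking it through:
  run T_h (it waits on nothing); releases mu18 and mu16
  run T_e (it waits on nothing); releases mu3
  T_c waits on mu16 and mu3 — all released -> runs and releases mu5 and mu20


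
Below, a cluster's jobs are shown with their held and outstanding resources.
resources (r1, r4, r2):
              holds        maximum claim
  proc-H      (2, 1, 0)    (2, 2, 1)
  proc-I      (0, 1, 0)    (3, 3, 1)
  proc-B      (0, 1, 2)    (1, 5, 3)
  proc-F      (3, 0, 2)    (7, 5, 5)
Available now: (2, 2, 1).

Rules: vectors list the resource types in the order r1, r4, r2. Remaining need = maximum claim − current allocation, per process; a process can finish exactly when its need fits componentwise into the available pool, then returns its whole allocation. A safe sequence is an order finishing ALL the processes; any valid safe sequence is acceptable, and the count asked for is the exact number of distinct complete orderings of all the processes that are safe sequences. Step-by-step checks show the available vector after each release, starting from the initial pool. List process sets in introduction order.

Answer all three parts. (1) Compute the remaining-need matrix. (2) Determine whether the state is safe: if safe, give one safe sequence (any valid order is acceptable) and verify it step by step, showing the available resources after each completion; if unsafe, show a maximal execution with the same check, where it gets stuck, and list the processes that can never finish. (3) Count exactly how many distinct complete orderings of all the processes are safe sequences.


(1) Need matrix, components ordered r1, r4, r2:
  proc-H: (0, 1, 1)
  proc-I: (3, 2, 1)
  proc-B: (1, 4, 1)
  proc-F: (4, 5, 3)
(2) SAFE — a valid safe sequence is proc-H, proc-I, proc-B, proc-F.
Key observation: the first exact fit in this order is proc-H — it needs (0, 1, 1) with (2, 2, 1) free, meeting a requested resource to the last unit.
Check, step by step:
  pool = (2, 2, 1)
  proc-H: need (0, 1, 1) fits (2, 2, 1); releases (2, 1, 0), pool now (4, 3, 1)
  proc-I: need (3, 2, 1) fits (4, 3, 1); releases (0, 1, 0), pool now (4, 4, 1)
  proc-B: need (1, 4, 1) fits (4, 4, 1); releases (0, 1, 2), pool now (4, 5, 3)
  proc-F: need (4, 5, 3) fits (4, 5, 3); releases (3, 0, 2), pool now (7, 5, 5)
(3) Precisely 1 of the possible complete orderings is a safe sequence.


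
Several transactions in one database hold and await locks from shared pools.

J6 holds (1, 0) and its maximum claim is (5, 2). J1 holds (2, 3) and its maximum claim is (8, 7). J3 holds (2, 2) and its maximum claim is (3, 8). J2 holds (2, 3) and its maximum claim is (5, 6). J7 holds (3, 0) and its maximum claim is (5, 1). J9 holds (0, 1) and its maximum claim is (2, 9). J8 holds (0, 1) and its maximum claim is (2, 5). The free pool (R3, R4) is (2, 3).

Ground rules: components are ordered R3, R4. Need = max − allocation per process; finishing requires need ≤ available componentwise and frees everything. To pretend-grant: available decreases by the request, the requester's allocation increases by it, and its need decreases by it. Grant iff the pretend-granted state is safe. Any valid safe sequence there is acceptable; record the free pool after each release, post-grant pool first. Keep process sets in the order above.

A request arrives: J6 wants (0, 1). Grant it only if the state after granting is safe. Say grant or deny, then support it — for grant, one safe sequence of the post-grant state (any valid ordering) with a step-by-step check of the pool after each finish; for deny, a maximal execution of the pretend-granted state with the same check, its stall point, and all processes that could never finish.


GRANT: granting preserves safety; a valid post-grant sequence is J7, J6, J2, J3, J9, J8, J1.
Key observation: granting shrinks the pool to (2, 2), yet J7 still fits and the chain goes through.
Verifying the post-grant state step by step:
  pool = (2, 2)
  J7: need (2, 1) fits (2, 2); releases (3, 0), pool now (5, 2)
  J6: need (4, 1) fits (5, 2); releases (1, 1), pool now (6, 3)
  J2: need (3, 3) fits (6, 3); releases (2, 3), pool now (8, 6)
  J3: need (1, 6) fits (8, 6); releases (2, 2), pool now (10, 8)
  J9: need (2, 8) fits (10, 8); releases (0, 1), pool now (10, 9)
  J8: need (2, 4) fits (10, 9); releases (0, 1), pool now (10, 10)
  J1: need (6, 4) fits (10, 10); releases (2, 3), pool now (12, 13)


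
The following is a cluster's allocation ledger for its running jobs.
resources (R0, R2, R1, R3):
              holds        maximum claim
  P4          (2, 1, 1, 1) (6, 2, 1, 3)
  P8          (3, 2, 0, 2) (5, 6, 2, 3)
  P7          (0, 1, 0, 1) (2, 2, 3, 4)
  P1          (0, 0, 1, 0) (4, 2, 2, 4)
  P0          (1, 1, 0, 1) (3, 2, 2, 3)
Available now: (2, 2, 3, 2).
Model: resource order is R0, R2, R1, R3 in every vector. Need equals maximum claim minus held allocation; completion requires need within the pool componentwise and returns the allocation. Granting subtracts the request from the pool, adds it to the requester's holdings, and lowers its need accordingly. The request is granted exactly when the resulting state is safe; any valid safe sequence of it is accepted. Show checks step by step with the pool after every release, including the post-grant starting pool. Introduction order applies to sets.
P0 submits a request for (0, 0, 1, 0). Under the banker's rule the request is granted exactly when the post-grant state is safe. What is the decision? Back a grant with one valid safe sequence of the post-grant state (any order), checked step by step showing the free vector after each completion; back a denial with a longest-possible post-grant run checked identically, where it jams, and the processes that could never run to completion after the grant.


GRANT: granting preserves safety; a valid post-grant sequence is P0, P7, P8, P1, P4.
Key observation: even at the reduced pool (2, 2, 2, 2), P0 fits immediately, so safety survives the grant.
Verifying the post-grant state step by step:
  pool = (2, 2, 2, 2)
  P0: need (2, 1, 1, 2) fits (2, 2, 2, 2); releases (1, 1, 1, 1), pool now (3, 3, 3, 3)
  P7: need (2, 1, 3, 3) fits (3, 3, 3, 3); releases (0, 1, 0, 1), pool now (3, 4, 3, 4)
  P8: need (2, 4, 2, 1) fits (3, 4, 3, 4); releases (3, 2, 0, 2), pool now (6, 6, 3, 6)
  P1: need (4, 2, 1, 4) fits (6, 6, 3, 6); releases (0, 0, 1, 0), pool now (6, 6, 4, 6)
  P4: need (4, 1, 0, 2) fits (6, 6, 4, 6); releases (2, 1, 1, 1), pool now (8, 7, 5, 7)


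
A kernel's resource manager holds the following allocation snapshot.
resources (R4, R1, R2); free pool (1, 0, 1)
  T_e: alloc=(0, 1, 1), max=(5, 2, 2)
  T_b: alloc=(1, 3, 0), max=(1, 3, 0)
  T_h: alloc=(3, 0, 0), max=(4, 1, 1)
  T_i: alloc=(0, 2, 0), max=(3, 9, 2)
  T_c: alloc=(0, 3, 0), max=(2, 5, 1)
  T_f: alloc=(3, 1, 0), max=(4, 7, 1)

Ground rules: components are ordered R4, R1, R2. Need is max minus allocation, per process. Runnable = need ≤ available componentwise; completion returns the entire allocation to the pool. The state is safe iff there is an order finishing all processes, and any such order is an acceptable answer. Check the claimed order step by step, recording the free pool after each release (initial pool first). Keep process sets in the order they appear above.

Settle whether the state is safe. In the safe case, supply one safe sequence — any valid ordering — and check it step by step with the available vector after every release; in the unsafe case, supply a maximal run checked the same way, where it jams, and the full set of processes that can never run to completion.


SAFE — a valid safe sequence is T_b, T_c, T_f, T_e, T_i, T_h.
Key observation: the order's first zero-slack moment is T_c ((2, 2, 1) needed, (2, 3, 1) free — a requested resource with nothing to spare).
Check, step by step:
  pool = (1, 0, 1)
  T_b: need (0, 0, 0) fits (1, 0, 1); releases (1, 3, 0), pool now (2, 3, 1)
  T_c: need (2, 2, 1) fits (2, 3, 1); releases (0, 3, 0), pool now (2, 6, 1)
  T_f: need (1, 6, 1) fits (2, 6, 1); releases (3, 1, 0), pool now (5, 7, 1)
  T_e: need (5, 1, 1) fits (5, 7, 1); releases (0, 1, 1), pool now (5, 8, 2)
  T_i: need (3, 7, 2) fits (5, 8, 2); releases (0, 2, 0), pool now (5, 10, 2)
  T_h: need (1, 1, 1) fits (5, 10, 2); releases (3, 0, 0), pool now (8, 10, 2)


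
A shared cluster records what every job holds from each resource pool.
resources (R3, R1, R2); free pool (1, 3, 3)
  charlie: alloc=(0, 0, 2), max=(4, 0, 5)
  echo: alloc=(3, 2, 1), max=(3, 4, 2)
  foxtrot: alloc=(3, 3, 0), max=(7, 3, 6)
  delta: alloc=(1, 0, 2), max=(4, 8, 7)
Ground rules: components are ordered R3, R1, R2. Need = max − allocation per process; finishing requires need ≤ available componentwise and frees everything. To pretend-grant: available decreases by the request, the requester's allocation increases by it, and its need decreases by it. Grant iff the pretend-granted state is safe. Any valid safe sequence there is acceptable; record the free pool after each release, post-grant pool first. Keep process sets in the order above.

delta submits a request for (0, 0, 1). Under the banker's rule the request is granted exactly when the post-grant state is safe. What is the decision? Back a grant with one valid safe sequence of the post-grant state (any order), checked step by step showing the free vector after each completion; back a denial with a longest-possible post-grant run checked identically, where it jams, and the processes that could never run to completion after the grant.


DENY: after the grant no complete ordering would exist.
Key observation: after echo, charlie the pool peaks at (4, 5, 5), and each blocked process is short somewhere: foxtrot on R2; delta on R1.
Pretend the grant happened; the run echo, charlie goes as far as possible. Step-by-step check:
  pool = (1, 3, 2)
  run echo (needs (0, 2, 1), free (1, 3, 2)); after release of (3, 2, 1) the pool is (4, 5, 3)
  run charlie (needs (4, 0, 3), free (4, 5, 3)); after release of (0, 0, 2) the pool is (4, 5, 5)
  foxtrot still needs (4, 0, 6) but only (4, 5, 5) is free — short on R2
  delta still needs (3, 8, 4) but only (4, 5, 5) is free — short on R1
Had the request been granted, foxtrot and delta could never finish.


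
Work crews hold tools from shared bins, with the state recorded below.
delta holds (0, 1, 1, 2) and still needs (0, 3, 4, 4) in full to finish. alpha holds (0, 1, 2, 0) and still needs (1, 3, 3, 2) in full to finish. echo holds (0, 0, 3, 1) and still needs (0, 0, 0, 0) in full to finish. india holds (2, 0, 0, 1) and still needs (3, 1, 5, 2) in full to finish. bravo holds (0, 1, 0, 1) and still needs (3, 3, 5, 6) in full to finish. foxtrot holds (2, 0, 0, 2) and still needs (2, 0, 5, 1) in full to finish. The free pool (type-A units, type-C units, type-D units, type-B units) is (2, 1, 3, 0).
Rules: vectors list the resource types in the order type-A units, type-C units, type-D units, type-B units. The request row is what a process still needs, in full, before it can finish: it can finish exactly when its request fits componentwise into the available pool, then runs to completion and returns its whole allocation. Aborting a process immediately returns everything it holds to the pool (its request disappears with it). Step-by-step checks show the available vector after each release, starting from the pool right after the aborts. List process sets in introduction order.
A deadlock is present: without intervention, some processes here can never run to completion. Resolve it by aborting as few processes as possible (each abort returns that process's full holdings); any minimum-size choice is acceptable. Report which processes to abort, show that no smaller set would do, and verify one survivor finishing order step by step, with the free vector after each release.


The answer: abort alpha and bravo.
Key observation: delta was stuck for good until alpha and bravo gave back (0, 2, 2, 1); in the order shown it finishes at step 3.
Why nothing smaller works — every single abort fails: delta alone leaves alpha blocked (short on type-C units); alpha alone leaves delta blocked (short on type-C units); echo alone leaves delta blocked (short on type-C units); india alone leaves delta blocked (short on type-C units); bravo alone leaves delta blocked (short on type-C units); foxtrot alone leaves delta blocked (short on type-C units).
One survivor order: foxtrot, echo, delta, india. Step-by-step check (post-abort pool first):
  pool = (2, 3, 5, 1)
  foxtrot needs (2, 0, 5, 1) <= (2, 3, 5, 1) -> finishes; pool += (2, 0, 0, 2) = (4, 3, 5, 3)
  echo needs (0, 0, 0, 0) <= (4, 3, 5, 3) -> finishes; pool += (0, 0, 3, 1) = (4, 3, 8, 4)
  delta needs (0, 3, 4, 4) <= (4, 3, 8, 4) -> finishes; pool += (0, 1, 1, 2) = (4, 4, 9, 6)
  india needs (3, 1, 5, 2) <= (4, 4, 9, 6) -> finishes; pool += (2, 0, 0, 1) = (6, 4, 9, 7)


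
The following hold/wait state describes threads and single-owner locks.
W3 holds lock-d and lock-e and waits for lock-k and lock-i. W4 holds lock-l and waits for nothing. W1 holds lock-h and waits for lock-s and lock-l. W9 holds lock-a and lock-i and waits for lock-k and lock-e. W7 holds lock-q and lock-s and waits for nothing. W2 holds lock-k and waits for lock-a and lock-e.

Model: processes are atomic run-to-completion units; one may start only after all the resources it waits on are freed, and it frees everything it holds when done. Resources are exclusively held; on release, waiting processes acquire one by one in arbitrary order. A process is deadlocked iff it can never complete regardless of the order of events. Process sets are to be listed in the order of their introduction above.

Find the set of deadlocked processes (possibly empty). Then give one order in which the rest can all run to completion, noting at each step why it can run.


Deadlocked set: W3, W9 and W2.
Key observation: the cycle W3 -> W9 -> W3 can never break — each member waits on the next; W2 is caught in further circular waits.
A valid finishing order for the others: W7, W4, W1.
Check, step by step:
  W7: no waits; runs immediately, freeing lock-q and lock-s
  W4: no waits; runs immediately, freeing lock-l
  W1: everything it awaited (lock-s and lock-l) is free; runs, freeing lock-h


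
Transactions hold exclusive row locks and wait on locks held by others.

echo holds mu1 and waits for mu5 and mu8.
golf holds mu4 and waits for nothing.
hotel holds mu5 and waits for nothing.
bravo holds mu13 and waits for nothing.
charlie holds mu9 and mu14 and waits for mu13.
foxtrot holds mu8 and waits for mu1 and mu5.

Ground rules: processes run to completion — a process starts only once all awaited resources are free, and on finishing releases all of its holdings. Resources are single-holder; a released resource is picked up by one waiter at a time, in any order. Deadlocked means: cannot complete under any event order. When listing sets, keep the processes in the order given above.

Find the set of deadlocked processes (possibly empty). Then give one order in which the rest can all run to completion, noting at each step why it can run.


The deadlocked set is echo and foxtrot.
Key observation: the wait chain closes on itself along echo -> foxtrot -> echo; no other process is dragged down with it.
One completion order for the rest: bravo, charlie, hotel, golf.
Walking it through:
  bravo: no waits; runs immediately, freeing mu13
  charlie waits on mu13 — all released -> runs and releases mu9 and mu14
  hotel: no waits; runs immediately, freeing mu5
  golf: no waits; runs immediately, freeing mu4


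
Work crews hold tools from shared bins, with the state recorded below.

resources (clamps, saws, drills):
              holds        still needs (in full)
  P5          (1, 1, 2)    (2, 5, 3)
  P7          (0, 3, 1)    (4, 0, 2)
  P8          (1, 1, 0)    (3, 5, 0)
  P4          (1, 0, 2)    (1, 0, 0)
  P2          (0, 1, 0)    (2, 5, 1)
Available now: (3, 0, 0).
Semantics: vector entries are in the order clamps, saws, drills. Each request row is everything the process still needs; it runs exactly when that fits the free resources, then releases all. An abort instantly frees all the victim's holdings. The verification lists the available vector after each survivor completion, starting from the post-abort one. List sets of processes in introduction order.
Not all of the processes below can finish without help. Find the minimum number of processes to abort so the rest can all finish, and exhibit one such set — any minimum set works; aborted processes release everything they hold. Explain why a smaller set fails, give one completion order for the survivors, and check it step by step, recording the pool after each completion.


Minimum abort set: P8 and P2.
Key observation: P5 was stuck for good until P8 and P2 gave back (1, 2, 0); in the order shown it finishes at step 3.
No one abort is enough; case by case: P5 alone leaves P8 blocked (short on saws); P7 alone leaves P5 blocked (short on saws); P8 alone leaves P5 blocked (short on saws); P4 alone leaves P5 blocked (short on saws); P2 alone leaves P5 blocked (short on saws).
The survivors complete as P4, P7, P5. Verifying each step (starting from the post-abort pool):
  pool = (4, 2, 0)
  P4: need (1, 0, 0) fits (4, 2, 0); releases (1, 0, 2), pool now (5, 2, 2)
  P7: need (4, 0, 2) fits (5, 2, 2); releases (0, 3, 1), pool now (5, 5, 3)
  P5: need (2, 5, 3) fits (5, 5, 3); releases (1, 1, 2), pool now (6, 6, 5)


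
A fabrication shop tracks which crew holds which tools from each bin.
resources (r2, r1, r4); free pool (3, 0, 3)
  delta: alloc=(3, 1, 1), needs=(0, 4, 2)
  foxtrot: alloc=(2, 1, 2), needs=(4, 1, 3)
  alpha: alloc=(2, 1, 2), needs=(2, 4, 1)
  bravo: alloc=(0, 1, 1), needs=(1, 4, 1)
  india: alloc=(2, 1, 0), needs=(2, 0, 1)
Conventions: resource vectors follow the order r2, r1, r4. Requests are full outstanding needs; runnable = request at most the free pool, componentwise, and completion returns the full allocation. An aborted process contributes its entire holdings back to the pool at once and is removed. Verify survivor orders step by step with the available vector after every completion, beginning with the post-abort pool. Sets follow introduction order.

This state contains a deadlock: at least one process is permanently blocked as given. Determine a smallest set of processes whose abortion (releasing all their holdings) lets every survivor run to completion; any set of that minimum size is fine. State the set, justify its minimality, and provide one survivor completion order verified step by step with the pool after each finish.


Abort alpha and bravo.
Key observation: delta had no path to completion before; after the abort of alpha and bravo ((2, 2, 3) returned), step 3 is where it fits.
No one abort is enough; case by case: delta alone leaves alpha blocked (short on r1); foxtrot alone leaves delta blocked (short on r1); alpha alone leaves delta blocked (short on r1); bravo alone leaves delta blocked (short on r1); india alone leaves delta blocked (short on r1).
Survivors finish in the order: foxtrot, india, delta. Check, step by step (pool after the aborts first):
  pool = (5, 2, 6)
  foxtrot: need (4, 1, 3) fits (5, 2, 6); releases (2, 1, 2), pool now (7, 3, 8)
  india: need (2, 0, 1) fits (7, 3, 8); releases (2, 1, 0), pool now (9, 4, 8)
  delta: need (0, 4, 2) fits (9, 4, 8); releases (3, 1, 1), pool now (12, 5, 9)


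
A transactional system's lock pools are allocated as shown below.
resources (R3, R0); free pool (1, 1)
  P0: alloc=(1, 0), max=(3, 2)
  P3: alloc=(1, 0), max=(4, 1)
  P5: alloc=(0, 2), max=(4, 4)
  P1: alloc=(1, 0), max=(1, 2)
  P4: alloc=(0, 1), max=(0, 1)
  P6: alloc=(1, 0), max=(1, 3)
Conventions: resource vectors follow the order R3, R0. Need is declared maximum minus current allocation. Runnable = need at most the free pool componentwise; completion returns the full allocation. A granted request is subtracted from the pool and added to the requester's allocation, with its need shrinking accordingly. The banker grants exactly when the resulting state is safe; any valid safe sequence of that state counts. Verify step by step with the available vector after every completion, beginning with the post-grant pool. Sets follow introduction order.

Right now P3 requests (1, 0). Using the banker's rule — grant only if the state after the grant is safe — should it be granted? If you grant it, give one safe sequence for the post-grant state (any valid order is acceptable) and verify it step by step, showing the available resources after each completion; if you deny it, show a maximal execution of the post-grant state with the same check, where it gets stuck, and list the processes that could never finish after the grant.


DENY — the pretend-granted state is unsafe.
Key observation: after P4, P1 the pool peaks at (1, 2), and each blocked process is short somewhere: P0 on R3; P3 on R3; P5 on R3; P6 on R0.
After a pretend grant, a maximal execution: P4, P1 — then nothing else fits. Step-by-step check:
  pool = (0, 1)
  P4: need (0, 0) fits (0, 1); releases (0, 1), pool now (0, 2)
  P1: need (0, 2) fits (0, 2); releases (1, 0), pool now (1, 2)
  blocked: P0 wants (2, 2), pool (1, 2) — not enough R3
  blocked: P3 wants (2, 1), pool (1, 2) — not enough R3
  blocked: P5 wants (4, 2), pool (1, 2) — not enough R3
  blocked: P6 wants (0, 3), pool (1, 2) — not enough R0
Post-grant, the permanently blocked set is P0, P3, P5 and P6.


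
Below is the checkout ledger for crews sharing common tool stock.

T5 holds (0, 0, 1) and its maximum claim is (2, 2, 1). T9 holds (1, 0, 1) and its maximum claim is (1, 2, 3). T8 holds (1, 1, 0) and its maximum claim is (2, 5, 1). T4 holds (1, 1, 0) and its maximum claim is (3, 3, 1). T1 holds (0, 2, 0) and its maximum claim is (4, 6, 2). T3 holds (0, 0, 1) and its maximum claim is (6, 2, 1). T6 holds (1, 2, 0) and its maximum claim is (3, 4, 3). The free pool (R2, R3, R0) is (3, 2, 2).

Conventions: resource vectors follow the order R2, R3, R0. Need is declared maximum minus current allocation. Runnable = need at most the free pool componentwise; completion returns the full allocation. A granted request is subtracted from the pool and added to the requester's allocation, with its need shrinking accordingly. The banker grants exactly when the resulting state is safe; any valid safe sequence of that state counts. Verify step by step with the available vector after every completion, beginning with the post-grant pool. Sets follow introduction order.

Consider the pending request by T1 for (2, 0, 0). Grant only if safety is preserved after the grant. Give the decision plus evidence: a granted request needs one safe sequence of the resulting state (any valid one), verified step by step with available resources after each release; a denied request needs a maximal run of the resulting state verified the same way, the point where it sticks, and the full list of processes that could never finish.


GRANT — the state after the grant stays safe, e.g. via T9, T6, T1, T8, T4, T3, T5.
Key observation: even at the reduced pool (1, 2, 2), T9 fits immediately, so safety survives the grant.
Step-by-step check of the post-grant state:
  pool = (1, 2, 2)
  T9 needs (0, 2, 2) <= (1, 2, 2) -> finishes; pool += (1, 0, 1) = (2, 2, 3)
  T6 needs (2, 2, 3) <= (2, 2, 3) -> finishes; pool += (1, 2, 0) = (3, 4, 3)
  T1 needs (2, 4, 2) <= (3, 4, 3) -> finishes; pool += (2, 2, 0) = (5, 6, 3)
  T8 needs (1, 4, 1) <= (5, 6, 3) -> finishes; pool += (1, 1, 0) = (6, 7, 3)
  T4 needs (2, 2, 1) <= (6, 7, 3) -> finishes; pool += (1, 1, 0) = (7, 8, 3)
  T3 needs (6, 2, 0) <= (7, 8, 3) -> finishes; pool += (0, 0, 1) = (7, 8, 4)
  T5 needs (2, 2, 0) <= (7, 8, 4) -> finishes; pool += (0, 0, 1) = (7, 8, 5)


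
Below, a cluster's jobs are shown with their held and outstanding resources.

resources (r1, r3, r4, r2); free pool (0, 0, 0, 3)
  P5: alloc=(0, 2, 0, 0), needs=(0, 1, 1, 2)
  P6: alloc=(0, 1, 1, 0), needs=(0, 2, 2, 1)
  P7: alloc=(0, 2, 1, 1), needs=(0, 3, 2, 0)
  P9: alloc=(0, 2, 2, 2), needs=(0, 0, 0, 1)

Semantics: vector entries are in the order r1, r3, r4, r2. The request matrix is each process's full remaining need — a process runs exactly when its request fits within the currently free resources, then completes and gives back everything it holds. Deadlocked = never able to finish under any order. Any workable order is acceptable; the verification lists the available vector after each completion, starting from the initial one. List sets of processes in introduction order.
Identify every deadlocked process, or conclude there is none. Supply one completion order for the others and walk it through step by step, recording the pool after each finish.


The deadlocked set is empty.
Key observation: there is always a runnable process — P9 first — so the state unwinds completely.
The rest can finish in the order P9, P6, P7, P5. Step-by-step check:
  pool = (0, 0, 0, 3)
  P9: need (0, 0, 0, 1) fits (0, 0, 0, 3); releases (0, 2, 2, 2), pool now (0, 2, 2, 5)
  P6: need (0, 2, 2, 1) fits (0, 2, 2, 5); releases (0, 1, 1, 0), pool now (0, 3, 3, 5)
  P7: need (0, 3, 2, 0) fits (0, 3, 3, 5); releases (0, 2, 1, 1), pool now (0, 5, 4, 6)
  P5: need (0, 1, 1, 2) fits (0, 5, 4, 6); releases (0, 2, 0, 0), pool now (0, 7, 4, 6)


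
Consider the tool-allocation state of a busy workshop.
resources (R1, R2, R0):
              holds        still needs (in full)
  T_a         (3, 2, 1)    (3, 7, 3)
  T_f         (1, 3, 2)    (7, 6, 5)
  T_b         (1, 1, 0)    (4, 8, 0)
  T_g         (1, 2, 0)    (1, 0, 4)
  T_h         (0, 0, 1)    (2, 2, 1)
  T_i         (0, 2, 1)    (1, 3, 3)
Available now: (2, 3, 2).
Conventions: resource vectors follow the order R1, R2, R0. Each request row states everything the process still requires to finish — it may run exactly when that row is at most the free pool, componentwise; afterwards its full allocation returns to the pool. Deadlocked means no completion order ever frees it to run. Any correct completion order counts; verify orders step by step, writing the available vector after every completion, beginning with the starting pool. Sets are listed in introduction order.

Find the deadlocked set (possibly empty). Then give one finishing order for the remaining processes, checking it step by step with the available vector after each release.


Nothing here is deadlocked.
Key observation: T_h leads a chain of completions in which each release enables another process.
A valid finishing order for the others: T_h, T_i, T_g, T_a, T_b, T_f. Step-by-step check:
  pool = (2, 3, 2)
  run T_h (needs (2, 2, 1), free (2, 3, 2)); after release of (0, 0, 1) the pool is (2, 3, 3)
  run T_i (needs (1, 3, 3), free (2, 3, 3)); after release of (0, 2, 1) the pool is (2, 5, 4)
  run T_g (needs (1, 0, 4), free (2, 5, 4)); after release of (1, 2, 0) the pool is (3, 7, 4)
  run T_a (needs (3, 7, 3), free (3, 7, 4)); after release of (3, 2, 1) the pool is (6, 9, 5)
  run T_b (needs (4, 8, 0), free (6, 9, 5)); after release of (1, 1, 0) the pool is (7, 10, 5)
  run T_f (needs (7, 6, 5), free (7, 10, 5)); after release of (1, 3, 2) the pool is (8, 13, 7)


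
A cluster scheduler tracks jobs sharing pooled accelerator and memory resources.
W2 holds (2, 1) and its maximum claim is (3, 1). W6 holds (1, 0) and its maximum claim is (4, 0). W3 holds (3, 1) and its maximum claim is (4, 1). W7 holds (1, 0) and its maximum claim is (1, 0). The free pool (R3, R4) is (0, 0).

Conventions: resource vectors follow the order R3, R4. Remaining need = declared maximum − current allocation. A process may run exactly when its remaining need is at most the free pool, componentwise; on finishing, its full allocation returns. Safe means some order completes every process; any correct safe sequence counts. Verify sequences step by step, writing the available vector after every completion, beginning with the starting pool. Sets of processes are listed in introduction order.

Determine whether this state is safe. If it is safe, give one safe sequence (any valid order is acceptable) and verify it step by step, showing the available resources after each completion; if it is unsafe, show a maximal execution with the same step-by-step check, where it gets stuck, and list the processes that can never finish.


SAFE — a valid safe sequence is W7, W2, W3, W6.
Key observation: the first exact fit in this order is W2 — it needs (1, 0) with (1, 0) free, meeting a requested resource to the last unit.
Verifying each step:
  pool = (0, 0)
  W7 needs (0, 0) <= (0, 0) -> finishes; pool += (1, 0) = (1, 0)
  W2 needs (1, 0) <= (1, 0) -> finishes; pool += (2, 1) = (3, 1)
  W3 needs (1, 0) <= (3, 1) -> finishes; pool += (3, 1) = (6, 2)
  W6 needs (3, 0) <= (6, 2) -> finishes; pool += (1, 0) = (7, 2)


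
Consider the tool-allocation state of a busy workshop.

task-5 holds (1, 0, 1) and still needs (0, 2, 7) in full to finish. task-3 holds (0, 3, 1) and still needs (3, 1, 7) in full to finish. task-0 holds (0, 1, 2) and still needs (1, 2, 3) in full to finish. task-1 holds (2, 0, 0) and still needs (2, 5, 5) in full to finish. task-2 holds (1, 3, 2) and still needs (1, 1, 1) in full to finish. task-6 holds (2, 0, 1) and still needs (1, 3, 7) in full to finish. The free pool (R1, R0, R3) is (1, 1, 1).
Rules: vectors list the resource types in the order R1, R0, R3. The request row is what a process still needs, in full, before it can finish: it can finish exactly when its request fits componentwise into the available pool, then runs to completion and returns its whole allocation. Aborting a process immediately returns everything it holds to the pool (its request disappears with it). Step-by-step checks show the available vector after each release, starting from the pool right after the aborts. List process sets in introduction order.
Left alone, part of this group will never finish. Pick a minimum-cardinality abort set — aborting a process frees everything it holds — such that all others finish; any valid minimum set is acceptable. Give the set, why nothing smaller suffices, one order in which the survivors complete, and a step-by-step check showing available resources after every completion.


Abort task-5 and task-6.
Key observation: task-3 had no path to completion before; after the abort of task-5 and task-6 ((3, 0, 2) returned), step 3 is where it fits.
No one abort is enough; case by case: task-5 alone leaves task-3 blocked (short on R3); task-3 alone leaves task-5 blocked (short on R3); task-0 alone leaves task-5 blocked (short on R3); task-1 alone leaves task-5 blocked (short on R3); task-2 alone leaves task-5 blocked (short on R3); task-6 alone leaves task-5 blocked (short on R3).
The survivors complete as task-2, task-0, task-3, task-1. Step-by-step check (starting from the post-abort pool):
  pool = (4, 1, 3)
  task-2: need (1, 1, 1) fits (4, 1, 3); releases (1, 3, 2), pool now (5, 4, 5)
  task-0: need (1, 2, 3) fits (5, 4, 5); releases (0, 1, 2), pool now (5, 5, 7)
  task-3: need (3, 1, 7) fits (5, 5, 7); releases (0, 3, 1), pool now (5, 8, 8)
  task-1: need (2, 5, 5) fits (5, 8, 8); releases (2, 0, 0), pool now (7, 8, 8)


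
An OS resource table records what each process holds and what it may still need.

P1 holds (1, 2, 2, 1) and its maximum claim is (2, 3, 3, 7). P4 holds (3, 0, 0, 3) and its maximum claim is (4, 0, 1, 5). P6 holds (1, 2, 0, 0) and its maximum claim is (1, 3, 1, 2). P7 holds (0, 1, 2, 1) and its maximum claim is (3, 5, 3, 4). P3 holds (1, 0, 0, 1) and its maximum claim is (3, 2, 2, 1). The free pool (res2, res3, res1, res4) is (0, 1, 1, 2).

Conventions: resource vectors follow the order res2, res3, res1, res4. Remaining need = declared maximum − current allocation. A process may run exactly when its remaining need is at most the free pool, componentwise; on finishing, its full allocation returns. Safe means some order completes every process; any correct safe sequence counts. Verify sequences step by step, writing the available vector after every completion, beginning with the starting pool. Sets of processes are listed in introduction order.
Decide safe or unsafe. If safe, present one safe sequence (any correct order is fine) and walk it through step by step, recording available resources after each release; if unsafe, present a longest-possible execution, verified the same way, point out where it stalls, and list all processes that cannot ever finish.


UNSAFE.
Key observation: after P6, P4 the pool peaks at (4, 3, 1, 5), and each blocked process is short somewhere: P1 on res4; P7 on res3; P3 on res1.
Going as far as possible: P6, P4; after that, nothing fits. Step-by-step check:
  pool = (0, 1, 1, 2)
  P6 needs (0, 1, 1, 2) <= (0, 1, 1, 2) -> finishes; pool += (1, 2, 0, 0) = (1, 3, 1, 2)
  P4 needs (1, 0, 1, 2) <= (1, 3, 1, 2) -> finishes; pool += (3, 0, 0, 3) = (4, 3, 1, 5)
  P1 cannot run: need (1, 1, 1, 6) vs free (4, 3, 1, 5) (insufficient res4)
  P7 cannot run: need (3, 4, 1, 3) vs free (4, 3, 1, 5) (insufficient res3)
  P3 cannot run: need (2, 2, 2, 0) vs free (4, 3, 1, 5) (insufficient res1)
Never able to finish: P1, P7 and P3.


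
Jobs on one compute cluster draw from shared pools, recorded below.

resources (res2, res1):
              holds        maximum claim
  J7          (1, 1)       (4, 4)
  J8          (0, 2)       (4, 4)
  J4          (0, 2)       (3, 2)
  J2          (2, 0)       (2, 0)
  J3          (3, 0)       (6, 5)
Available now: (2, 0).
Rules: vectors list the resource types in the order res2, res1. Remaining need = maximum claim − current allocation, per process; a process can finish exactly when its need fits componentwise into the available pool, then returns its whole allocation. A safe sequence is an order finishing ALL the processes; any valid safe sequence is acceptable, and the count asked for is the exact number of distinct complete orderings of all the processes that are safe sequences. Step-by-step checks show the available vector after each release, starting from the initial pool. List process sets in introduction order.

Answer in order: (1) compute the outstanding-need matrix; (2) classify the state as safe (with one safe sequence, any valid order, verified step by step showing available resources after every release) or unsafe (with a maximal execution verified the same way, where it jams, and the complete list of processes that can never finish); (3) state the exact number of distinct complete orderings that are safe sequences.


(1) Outstanding need per process (order res2, res1):
  J7: (3, 3)
  J8: (4, 2)
  J4: (3, 0)
  J2: (0, 0)
  J3: (3, 5)
(2) SAFE. One safe sequence: J2, J4, J8, J7, J3.
Key observation: reading the order forward, J8 is the first process whose need (4, 2) meets the free pool (4, 2) exactly on a resource it requests.
Walking it through:
  pool = (2, 0)
  J2: need (0, 0) fits (2, 0); releases (2, 0), pool now (4, 0)
  J4: need (3, 0) fits (4, 0); releases (0, 2), pool now (4, 2)
  J8: need (4, 2) fits (4, 2); releases (0, 2), pool now (4, 4)
  J7: need (3, 3) fits (4, 4); releases (1, 1), pool now (5, 5)
  J3: need (3, 5) fits (5, 5); releases (3, 0), pool now (8, 5)
(3) The exact count: 1 of the possible complete orderings is a safe sequence.


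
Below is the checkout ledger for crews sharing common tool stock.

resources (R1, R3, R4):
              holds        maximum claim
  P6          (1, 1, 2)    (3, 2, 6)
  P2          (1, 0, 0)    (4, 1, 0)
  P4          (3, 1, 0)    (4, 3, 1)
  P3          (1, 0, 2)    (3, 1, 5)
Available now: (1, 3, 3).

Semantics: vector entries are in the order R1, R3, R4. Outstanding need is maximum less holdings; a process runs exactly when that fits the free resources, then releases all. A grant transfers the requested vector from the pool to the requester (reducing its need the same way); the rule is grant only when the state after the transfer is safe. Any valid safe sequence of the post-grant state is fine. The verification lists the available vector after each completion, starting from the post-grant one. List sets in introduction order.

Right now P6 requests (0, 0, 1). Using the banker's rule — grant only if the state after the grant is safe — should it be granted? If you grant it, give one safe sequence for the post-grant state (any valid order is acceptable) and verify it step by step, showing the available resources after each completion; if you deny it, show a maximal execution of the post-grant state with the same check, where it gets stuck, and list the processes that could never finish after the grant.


DENY — the pretend-granted state is unsafe.
Key observation: no order helps: past P4, P2, the free pool tops out at (5, 4, 2), below what each blocked process needs in R4.
After a pretend grant, a maximal execution: P4, P2 — then nothing else fits. Walking it through:
  pool = (1, 3, 2)
  P4: need (1, 2, 1) fits (1, 3, 2); releases (3, 1, 0), pool now (4, 4, 2)
  P2: need (3, 1, 0) fits (4, 4, 2); releases (1, 0, 0), pool now (5, 4, 2)
  blocked: P6 wants (2, 1, 3), pool (5, 4, 2) — not enough R4
  blocked: P3 wants (2, 1, 3), pool (5, 4, 2) — not enough R4
Had the request been granted, P6 and P3 could never finish.


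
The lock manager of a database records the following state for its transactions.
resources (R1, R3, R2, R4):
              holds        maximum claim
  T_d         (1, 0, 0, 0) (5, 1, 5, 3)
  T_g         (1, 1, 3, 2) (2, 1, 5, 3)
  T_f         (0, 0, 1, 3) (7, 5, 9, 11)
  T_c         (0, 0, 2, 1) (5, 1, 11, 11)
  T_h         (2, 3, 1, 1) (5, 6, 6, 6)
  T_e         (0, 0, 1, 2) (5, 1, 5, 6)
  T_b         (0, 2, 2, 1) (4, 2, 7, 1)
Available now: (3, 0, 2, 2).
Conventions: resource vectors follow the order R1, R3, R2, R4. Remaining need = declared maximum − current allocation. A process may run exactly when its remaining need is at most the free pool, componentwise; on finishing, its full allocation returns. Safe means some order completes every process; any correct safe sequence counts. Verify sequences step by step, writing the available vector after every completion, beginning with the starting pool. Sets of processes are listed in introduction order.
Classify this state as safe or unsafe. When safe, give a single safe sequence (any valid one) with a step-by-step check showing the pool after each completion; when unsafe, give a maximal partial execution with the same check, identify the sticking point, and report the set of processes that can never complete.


The state is SAFE; one workable sequence: T_g, T_b, T_d, T_e, T_h, T_f, T_c.
Key observation: T_g is the earliest step where a requested resource binds exactly: need (1, 0, 2, 1), pool (3, 0, 2, 2) at its turn.
Check, step by step:
  pool = (3, 0, 2, 2)
  run T_g (needs (1, 0, 2, 1), free (3, 0, 2, 2)); after release of (1, 1, 3, 2) the pool is (4, 1, 5, 4)
  run T_b (needs (4, 0, 5, 0), free (4, 1, 5, 4)); after release of (0, 2, 2, 1) the pool is (4, 3, 7, 5)
  run T_d (needs (4, 1, 5, 3), free (4, 3, 7, 5)); after release of (1, 0, 0, 0) the pool is (5, 3, 7, 5)
  run T_e (needs (5, 1, 4, 4), free (5, 3, 7, 5)); after release of (0, 0, 1, 2) the pool is (5, 3, 8, 7)
  run T_h (needs (3, 3, 5, 5), free (5, 3, 8, 7)); after release of (2, 3, 1, 1) the pool is (7, 6, 9, 8)
  run T_f (needs (7, 5, 8, 8), free (7, 6, 9, 8)); after release of (0, 0, 1, 3) the pool is (7, 6, 10, 11)
  run T_c (needs (5, 1, 9, 10), free (7, 6, 10, 11)); after release of (0, 0, 2, 1) the pool is (7, 6, 12, 12)
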